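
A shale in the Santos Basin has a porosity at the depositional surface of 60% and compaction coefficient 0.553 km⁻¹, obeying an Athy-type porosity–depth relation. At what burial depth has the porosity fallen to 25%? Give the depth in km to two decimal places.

Invert Athy's law: Z = ln(phi₀/phi) / β
Z = ln(0.6/0.25) / 0.553 = ln(2.4) / 0.553 = 0.8755 / 0.553 = 1.583 km

1.58 km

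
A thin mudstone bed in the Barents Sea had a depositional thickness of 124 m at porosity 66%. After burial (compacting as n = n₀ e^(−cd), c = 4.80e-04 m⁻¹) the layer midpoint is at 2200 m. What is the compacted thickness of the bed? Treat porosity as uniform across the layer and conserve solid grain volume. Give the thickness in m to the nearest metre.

Working in km (1 km = 1000 m; c in km⁻¹ = c in m⁻¹ × 1000):
Porosity at 2.2 km: n = 0.66·exp(−0.48×2.2) = 0.2296
Solid-volume conservation: h(1−n) = h₀(1−n₀) ⇒ h = h₀·(1−n₀)/(1−n)
h = 0.124 × (1 − 0.66)/(1 − 0.2296) = 0.124 × 0.4413 = 0.0547 km

55 m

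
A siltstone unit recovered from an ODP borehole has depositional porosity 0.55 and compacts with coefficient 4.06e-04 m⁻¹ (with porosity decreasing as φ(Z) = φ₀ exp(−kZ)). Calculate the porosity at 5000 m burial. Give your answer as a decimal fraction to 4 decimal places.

0.0722

Working in km (1 km = 1000 m; k in km⁻¹ = k in m⁻¹ × 1000):
φ = φ₀·exp(−k·Z) = 0.55 × exp(−0.406 × 5) = 0.55 × exp(−2.03)
  = 0.55 × 0.1313 = 0.0722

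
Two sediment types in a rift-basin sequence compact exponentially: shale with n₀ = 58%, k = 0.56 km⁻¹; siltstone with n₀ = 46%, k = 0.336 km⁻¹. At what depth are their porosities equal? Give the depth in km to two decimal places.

Set n₀ₐ e^(−kₐd) = n₀ᵦ e^(−kᵦd) ⇒ ln(n₀ₐ/n₀ᵦ) = (kₐ − kᵦ)·d
d = ln(0.58/0.46) / (0.56 − 0.336) = 0.2318 / 0.224 = 1.035 km

1.03 km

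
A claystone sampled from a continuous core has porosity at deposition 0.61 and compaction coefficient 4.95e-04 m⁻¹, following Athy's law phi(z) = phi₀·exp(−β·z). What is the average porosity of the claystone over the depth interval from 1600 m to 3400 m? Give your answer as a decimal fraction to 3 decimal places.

Working in km (1 km = 1000 m; β in km⁻¹ = β in m⁻¹ × 1000):
⟨phi⟩ = (1/(z₂−z₁)) ∫ phi₀ e^(−βz) dz = phi₀·(e^(−β·z₁) − e^(−β·z₂)) / (β·(z₂−z₁))
e^(−0.495×1.6) = 0.4529; e^(−0.495×3.4) = 0.1858
⟨phi⟩ = 0.61 × (0.4529 − 0.1858) / (0.495 × 1.8) = 0.61 × 0.2998 = 0.1829

0.183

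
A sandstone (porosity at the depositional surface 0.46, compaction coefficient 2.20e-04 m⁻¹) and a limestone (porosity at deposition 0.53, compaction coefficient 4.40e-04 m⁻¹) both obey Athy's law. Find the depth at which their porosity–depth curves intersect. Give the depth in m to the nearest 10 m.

Working in km (1 km = 1000 m; k in km⁻¹ = k in m⁻¹ × 1000):
Set φ₀ₐ e^(−kₐd) = φ₀ᵦ e^(−kᵦd) ⇒ ln(φ₀ₐ/φ₀ᵦ) = (kₐ − kᵦ)·d
d = ln(0.46/0.53) / (0.22 − 0.44) = -0.1417 / -0.22 = 0.644 km

640 m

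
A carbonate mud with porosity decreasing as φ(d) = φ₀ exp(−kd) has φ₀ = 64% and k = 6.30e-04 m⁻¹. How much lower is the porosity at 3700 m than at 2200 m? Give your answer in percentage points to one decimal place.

Working in km (1 km = 1000 m; k in km⁻¹ = k in m⁻¹ × 1000):
φ(2.2) = 0.64·e^(−0.63×2.2) = 0.1600
φ(3.7) = 0.64·e^(−0.63×3.7) = 0.0622
Δφ = 0.1600 − 0.0622 = 0.0978

9.8 percentage points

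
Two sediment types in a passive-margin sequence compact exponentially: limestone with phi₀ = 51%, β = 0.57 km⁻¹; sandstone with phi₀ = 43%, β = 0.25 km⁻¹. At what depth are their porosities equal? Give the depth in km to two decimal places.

0.53 km

Set phi₀ₐ e^(−βₐz) = phi₀ᵦ e^(−βᵦz) ⇒ ln(phi₀ₐ/phi₀ᵦ) = (βₐ − βᵦ)·z
z = ln(0.51/0.43) / (0.57 − 0.25) = 0.1706 / 0.32 = 0.533 km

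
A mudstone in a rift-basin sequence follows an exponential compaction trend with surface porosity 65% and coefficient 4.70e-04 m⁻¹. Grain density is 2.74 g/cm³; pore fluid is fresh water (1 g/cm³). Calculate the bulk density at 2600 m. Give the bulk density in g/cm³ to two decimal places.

Working in km (1 km = 1000 m; β in km⁻¹ = β in m⁻¹ × 1000):
Porosity at depth: φ = 0.65·exp(−0.47×2.6) = 0.65×0.2946 = 0.1915
Bulk density: ρ_b = (1−φ)ρ_g + φ·ρ_f = 0.8085×2.74 + 0.1915×1
       = 2.215 + 0.192 = 2.407 g/cm³

2.41 g/cm³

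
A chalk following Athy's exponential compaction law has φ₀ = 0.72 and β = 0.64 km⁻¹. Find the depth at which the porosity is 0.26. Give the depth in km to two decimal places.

1.59 km

Invert Athy's law: d = ln(φ₀/φ) / β
d = ln(0.72/0.26) / 0.64 = ln(2.769) / 0.64 = 1.0186 / 0.64 = 1.592 km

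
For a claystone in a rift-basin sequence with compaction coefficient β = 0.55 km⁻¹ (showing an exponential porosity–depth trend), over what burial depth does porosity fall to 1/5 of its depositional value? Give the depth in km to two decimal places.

2.93 km

φ/φ₀ = 1/5 ⇒ exp(−β·z) = 1/5 ⇒ z = ln(5) / β
z = 1.6094 / 0.55 = 2.926 km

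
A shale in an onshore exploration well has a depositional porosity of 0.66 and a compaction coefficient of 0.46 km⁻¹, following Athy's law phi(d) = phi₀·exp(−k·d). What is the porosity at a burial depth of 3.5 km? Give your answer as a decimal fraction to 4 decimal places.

0.1319

phi = phi₀·exp(−k·d) = 0.66 × exp(−0.46 × 3.5) = 0.66 × exp(−1.61)
  = 0.66 × 0.1999 = 0.1319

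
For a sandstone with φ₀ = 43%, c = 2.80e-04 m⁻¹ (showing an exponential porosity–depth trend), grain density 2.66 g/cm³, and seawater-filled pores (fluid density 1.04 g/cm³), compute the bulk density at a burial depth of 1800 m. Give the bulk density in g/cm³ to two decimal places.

2.24 g/cm³

Working in km (1 km = 1000 m; c in km⁻¹ = c in m⁻¹ × 1000):
Porosity at depth: φ = 0.43·exp(−0.28×1.8) = 0.43×0.6041 = 0.2598
Bulk density: ρ_b = (1−φ)ρ_g + φ·ρ_f = 0.7402×2.66 + 0.2598×1.04
       = 1.969 + 0.270 = 2.239 g/cm³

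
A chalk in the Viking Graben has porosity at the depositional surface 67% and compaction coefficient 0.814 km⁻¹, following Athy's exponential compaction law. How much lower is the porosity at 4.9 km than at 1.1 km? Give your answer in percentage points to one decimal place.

φ(1.1) = 0.67·e^(−0.814×1.1) = 0.2737
φ(4.9) = 0.67·e^(−0.814×4.9) = 0.0124
Δφ = 0.2737 − 0.0124 = 0.2612

26.1 percentage points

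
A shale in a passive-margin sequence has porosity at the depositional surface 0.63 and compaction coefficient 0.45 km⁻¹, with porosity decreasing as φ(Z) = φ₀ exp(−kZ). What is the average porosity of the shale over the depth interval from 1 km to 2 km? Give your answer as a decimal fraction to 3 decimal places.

⟨φ⟩ = (1/(Z₂−Z₁)) ∫ φ₀ e^(−kZ) dZ = φ₀·(e^(−k·Z₁) − e^(−k·Z₂)) / (k·(Z₂−Z₁))
e^(−0.45×1) = 0.6376; e^(−0.45×2) = 0.4066
⟨φ⟩ = 0.63 × (0.6376 − 0.4066) / (0.45 × 1) = 0.63 × 0.5135 = 0.3235

0.323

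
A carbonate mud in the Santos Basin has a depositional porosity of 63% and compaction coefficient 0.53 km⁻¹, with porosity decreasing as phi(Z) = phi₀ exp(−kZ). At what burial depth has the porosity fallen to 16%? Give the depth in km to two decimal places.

2.59 km

Invert Athy's law: Z = ln(phi₀/phi) / k
Z = ln(0.63/0.16) / 0.53 = ln(3.938) / 0.53 = 1.3705 / 0.53 = 2.586 km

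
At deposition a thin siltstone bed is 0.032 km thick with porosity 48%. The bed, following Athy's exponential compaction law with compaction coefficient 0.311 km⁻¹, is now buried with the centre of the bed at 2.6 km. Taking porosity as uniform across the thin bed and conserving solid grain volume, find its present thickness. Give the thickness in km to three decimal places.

Porosity at 2.6 km: n = 0.48·exp(−0.311×2.6) = 0.2138
Solid-volume conservation: h(1−n) = h₀(1−n₀) ⇒ h = h₀·(1−n₀)/(1−n)
h = 0.032 × (1 − 0.48)/(1 − 0.2138) = 0.032 × 0.6614 = 0.0212 km

0.021 km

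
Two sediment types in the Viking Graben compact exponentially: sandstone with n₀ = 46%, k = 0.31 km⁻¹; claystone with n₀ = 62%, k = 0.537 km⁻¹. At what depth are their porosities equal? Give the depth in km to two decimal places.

Set n₀ₐ e^(−kₐZ) = n₀ᵦ e^(−kᵦZ) ⇒ ln(n₀ₐ/n₀ᵦ) = (kₐ − kᵦ)·Z
Z = ln(0.46/0.62) / (0.31 − 0.537) = -0.2985 / -0.227 = 1.315 km

1.31 km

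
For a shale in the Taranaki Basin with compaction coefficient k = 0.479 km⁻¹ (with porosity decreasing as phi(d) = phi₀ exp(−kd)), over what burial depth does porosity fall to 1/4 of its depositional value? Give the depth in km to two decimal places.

2.89 km

phi/phi₀ = 1/4 ⇒ exp(−k·d) = 1/4 ⇒ d = ln(4) / k
d = 1.3863 / 0.479 = 2.894 km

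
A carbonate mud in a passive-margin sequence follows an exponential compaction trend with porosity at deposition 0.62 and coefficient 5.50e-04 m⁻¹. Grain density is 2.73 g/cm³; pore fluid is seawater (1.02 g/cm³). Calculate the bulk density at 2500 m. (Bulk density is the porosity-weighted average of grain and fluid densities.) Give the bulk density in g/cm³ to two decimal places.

Working in km (1 km = 1000 m; k in km⁻¹ = k in m⁻¹ × 1000):
Porosity at depth: n = 0.62·exp(−0.55×2.5) = 0.62×0.2528 = 0.1568
Bulk density: ρ_b = (1−n)ρ_g + n·ρ_f = 0.8432×2.73 + 0.1568×1.02
       = 2.302 + 0.160 = 2.462 g/cm³

2.46 g/cm³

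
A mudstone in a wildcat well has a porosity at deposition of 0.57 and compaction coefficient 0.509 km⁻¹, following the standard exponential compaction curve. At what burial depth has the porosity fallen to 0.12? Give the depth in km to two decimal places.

3.06 km

Invert Athy's law: Z = ln(phi₀/phi) / β
Z = ln(0.57/0.12) / 0.509 = ln(4.75) / 0.509 = 1.5581 / 0.509 = 3.061 km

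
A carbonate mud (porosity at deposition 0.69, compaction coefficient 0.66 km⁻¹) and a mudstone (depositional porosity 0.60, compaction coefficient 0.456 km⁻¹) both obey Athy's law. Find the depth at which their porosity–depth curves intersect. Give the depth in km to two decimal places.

0.69 km

Set φ₀ₐ e^(−cₐZ) = φ₀ᵦ e^(−cᵦZ) ⇒ ln(φ₀ₐ/φ₀ᵦ) = (cₐ − cᵦ)·Z
Z = ln(0.69/0.6) / (0.66 − 0.456) = 0.1398 / 0.204 = 0.685 km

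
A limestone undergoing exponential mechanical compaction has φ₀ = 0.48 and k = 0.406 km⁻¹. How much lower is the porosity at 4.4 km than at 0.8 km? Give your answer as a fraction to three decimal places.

φ(0.8) = 0.48·e^(−0.406×0.8) = 0.3469
φ(4.4) = 0.48·e^(−0.406×4.4) = 0.0804
Δφ = 0.3469 − 0.0804 = 0.2665

0.266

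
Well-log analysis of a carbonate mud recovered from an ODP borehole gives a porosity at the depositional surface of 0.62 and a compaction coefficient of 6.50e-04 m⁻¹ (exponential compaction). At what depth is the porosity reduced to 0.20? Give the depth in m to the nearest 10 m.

1740 m

Working in km (1 km = 1000 m; k in km⁻¹ = k in m⁻¹ × 1000):
Invert Athy's law: Z = ln(φ₀/φ) / k
Z = ln(0.62/0.2) / 0.65 = ln(3.1) / 0.65 = 1.1314 / 0.65 = 1.741 km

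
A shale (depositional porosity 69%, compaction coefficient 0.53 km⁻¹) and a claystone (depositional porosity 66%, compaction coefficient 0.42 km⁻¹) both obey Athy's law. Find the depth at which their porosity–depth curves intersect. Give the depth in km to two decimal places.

0.40 km

Set n₀ₐ e^(−cₐd) = n₀ᵦ e^(−cᵦd) ⇒ ln(n₀ₐ/n₀ᵦ) = (cₐ − cᵦ)·d
d = ln(0.69/0.66) / (0.53 − 0.42) = 0.0445 / 0.11 = 0.404 km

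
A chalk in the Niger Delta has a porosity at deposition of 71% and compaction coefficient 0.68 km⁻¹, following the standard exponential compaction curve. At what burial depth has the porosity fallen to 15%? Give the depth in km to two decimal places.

Invert Athy's law: Z = ln(n₀/n) / β
Z = ln(0.71/0.15) / 0.68 = ln(4.733) / 0.68 = 1.5546 / 0.68 = 2.286 km

2.29 km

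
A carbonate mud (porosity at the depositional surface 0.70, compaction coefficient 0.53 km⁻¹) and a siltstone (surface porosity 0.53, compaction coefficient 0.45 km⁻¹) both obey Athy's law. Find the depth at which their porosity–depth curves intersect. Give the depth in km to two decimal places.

3.48 km

Set φ₀ₐ e^(−cₐd) = φ₀ᵦ e^(−cᵦd) ⇒ ln(φ₀ₐ/φ₀ᵦ) = (cₐ − cᵦ)·d
d = ln(0.7/0.53) / (0.53 − 0.45) = 0.2782 / 0.08 = 3.478 km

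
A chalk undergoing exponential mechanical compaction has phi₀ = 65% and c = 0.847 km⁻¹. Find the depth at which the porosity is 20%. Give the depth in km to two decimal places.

1.39 km

Invert Athy's law: z = ln(phi₀/phi) / c
z = ln(0.65/0.2) / 0.847 = ln(3.25) / 0.847 = 1.1787 / 0.847 = 1.392 km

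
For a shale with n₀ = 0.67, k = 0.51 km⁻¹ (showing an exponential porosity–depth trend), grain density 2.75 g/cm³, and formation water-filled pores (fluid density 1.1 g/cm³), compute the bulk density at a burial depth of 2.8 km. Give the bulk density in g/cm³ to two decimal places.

Porosity at depth: n = 0.67·exp(−0.51×2.8) = 0.67×0.2398 = 0.1607
Bulk density: ρ_b = (1−n)ρ_g + n·ρ_f = 0.8393×2.75 + 0.1607×1.1
       = 2.308 + 0.177 = 2.485 g/cm³

2.48 g/cm³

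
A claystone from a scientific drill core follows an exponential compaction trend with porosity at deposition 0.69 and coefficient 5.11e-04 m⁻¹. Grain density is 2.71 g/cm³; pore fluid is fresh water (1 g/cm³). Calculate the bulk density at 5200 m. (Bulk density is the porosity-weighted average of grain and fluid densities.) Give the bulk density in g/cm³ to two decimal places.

Working in km (1 km = 1000 m; c in km⁻¹ = c in m⁻¹ × 1000):
Porosity at depth: phi = 0.69·exp(−0.511×5.2) = 0.69×0.0701 = 0.0484
Bulk density: ρ_b = (1−phi)ρ_g + phi·ρ_f = 0.9516×2.71 + 0.0484×1
       = 2.579 + 0.048 = 2.627 g/cm³

2.63 g/cm³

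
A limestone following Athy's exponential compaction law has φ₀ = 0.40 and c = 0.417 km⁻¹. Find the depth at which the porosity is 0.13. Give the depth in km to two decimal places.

Invert Athy's law: z = ln(φ₀/φ) / c
z = ln(0.4/0.13) / 0.417 = ln(3.077) / 0.417 = 1.1239 / 0.417 = 2.695 km

2.70 km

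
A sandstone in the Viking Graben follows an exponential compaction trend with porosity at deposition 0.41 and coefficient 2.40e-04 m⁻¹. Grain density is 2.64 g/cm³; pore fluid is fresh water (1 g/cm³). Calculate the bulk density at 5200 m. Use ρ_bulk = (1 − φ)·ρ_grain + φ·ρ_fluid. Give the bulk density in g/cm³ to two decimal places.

2.45 g/cm³

Working in km (1 km = 1000 m; c in km⁻¹ = c in m⁻¹ × 1000):
Porosity at depth: φ = 0.41·exp(−0.24×5.2) = 0.41×0.2871 = 0.1177
Bulk density: ρ_b = (1−φ)ρ_g + φ·ρ_f = 0.8823×2.64 + 0.1177×1
       = 2.329 + 0.118 = 2.447 g/cm³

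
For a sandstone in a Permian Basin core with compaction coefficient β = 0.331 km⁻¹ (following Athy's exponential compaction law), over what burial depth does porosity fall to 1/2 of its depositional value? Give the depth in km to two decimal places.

n/n₀ = 1/2 ⇒ exp(−β·z) = 1/2 ⇒ z = ln(2) / β
z = 0.6931 / 0.331 = 2.094 km

2.09 km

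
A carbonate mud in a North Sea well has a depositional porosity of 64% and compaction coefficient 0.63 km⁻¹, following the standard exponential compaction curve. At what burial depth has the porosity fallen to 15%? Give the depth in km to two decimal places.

Invert Athy's law: z = ln(φ₀/φ) / c
z = ln(0.64/0.15) / 0.63 = ln(4.267) / 0.63 = 1.4508 / 0.63 = 2.303 km

2.30 km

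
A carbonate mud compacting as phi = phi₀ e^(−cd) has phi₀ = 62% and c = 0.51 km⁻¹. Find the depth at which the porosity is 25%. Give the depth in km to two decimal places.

1.78 km

Invert Athy's law: d = ln(phi₀/phi) / c
d = ln(0.62/0.25) / 0.51 = ln(2.48) / 0.51 = 0.9083 / 0.51 = 1.781 km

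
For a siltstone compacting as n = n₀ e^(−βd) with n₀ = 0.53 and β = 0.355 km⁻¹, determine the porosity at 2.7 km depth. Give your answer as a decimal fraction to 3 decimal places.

n = n₀·exp(−β·d) = 0.53 × exp(−0.355 × 2.7) = 0.53 × exp(−0.9585)
  = 0.53 × 0.3835 = 0.2032

0.203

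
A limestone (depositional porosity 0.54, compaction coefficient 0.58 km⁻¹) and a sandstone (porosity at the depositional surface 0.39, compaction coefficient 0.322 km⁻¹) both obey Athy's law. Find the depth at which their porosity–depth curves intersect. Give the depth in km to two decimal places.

Set n₀ₐ e^(−kₐz) = n₀ᵦ e^(−kᵦz) ⇒ ln(n₀ₐ/n₀ᵦ) = (kₐ − kᵦ)·z
z = ln(0.54/0.39) / (0.58 − 0.322) = 0.3254 / 0.258 = 1.261 km

1.26 km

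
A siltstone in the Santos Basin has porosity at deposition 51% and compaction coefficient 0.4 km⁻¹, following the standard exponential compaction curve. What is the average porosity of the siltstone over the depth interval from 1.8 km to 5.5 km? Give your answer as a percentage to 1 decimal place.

13.0%

⟨φ⟩ = (1/(Z₂−Z₁)) ∫ φ₀ e^(−kZ) dZ = φ₀·(e^(−k·Z₁) − e^(−k·Z₂)) / (k·(Z₂−Z₁))
e^(−0.4×1.8) = 0.4868; e^(−0.4×5.5) = 0.1108
⟨φ⟩ = 0.51 × (0.4868 − 0.1108) / (0.4 × 3.7) = 0.51 × 0.2540 = 0.1296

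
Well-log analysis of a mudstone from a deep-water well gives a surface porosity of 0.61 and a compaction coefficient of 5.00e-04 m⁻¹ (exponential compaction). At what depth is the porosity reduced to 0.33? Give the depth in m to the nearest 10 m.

1230 m

Working in km (1 km = 1000 m; k in km⁻¹ = k in m⁻¹ × 1000):
Invert Athy's law: Z = ln(φ₀/φ) / k
Z = ln(0.61/0.33) / 0.5 = ln(1.848) / 0.5 = 0.6144 / 0.5 = 1.229 km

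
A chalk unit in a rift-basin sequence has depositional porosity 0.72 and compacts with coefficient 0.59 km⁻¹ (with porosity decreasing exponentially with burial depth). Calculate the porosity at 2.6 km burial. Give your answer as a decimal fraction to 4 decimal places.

φ = φ₀·exp(−c·z) = 0.72 × exp(−0.59 × 2.6) = 0.72 × exp(−1.534)
  = 0.72 × 0.2157 = 0.1553

0.1553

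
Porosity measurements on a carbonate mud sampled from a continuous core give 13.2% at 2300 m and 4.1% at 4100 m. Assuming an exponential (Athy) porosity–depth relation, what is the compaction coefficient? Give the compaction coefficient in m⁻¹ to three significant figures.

0.000650 m⁻¹

Working in km (1 km = 1000 m; c in km⁻¹ = c in m⁻¹ × 1000):
Athy: n(d) = n₀ e^(−cd) ⇒ n₁/n₂ = e^{c(d₂−d₁)} ⇒ c = ln(n₁/n₂)/(d₂−d₁)
c = ln(0.132/0.041) / (4.1 − 2.3) = ln(3.22) / 1.8 = 1.1692 / 1.8 = 0.6496 km⁻¹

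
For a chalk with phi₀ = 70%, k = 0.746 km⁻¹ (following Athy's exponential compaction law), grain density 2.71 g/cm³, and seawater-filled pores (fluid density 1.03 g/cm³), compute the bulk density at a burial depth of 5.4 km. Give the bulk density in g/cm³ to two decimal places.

Porosity at depth: phi = 0.7·exp(−0.746×5.4) = 0.7×0.0178 = 0.0125
Bulk density: ρ_b = (1−phi)ρ_g + phi·ρ_f = 0.9875×2.71 + 0.0125×1.03
       = 2.676 + 0.013 = 2.689 g/cm³

2.69 g/cm³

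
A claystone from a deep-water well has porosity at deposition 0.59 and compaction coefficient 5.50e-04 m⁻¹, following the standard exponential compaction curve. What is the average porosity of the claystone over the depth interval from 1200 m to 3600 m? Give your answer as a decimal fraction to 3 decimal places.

Working in km (1 km = 1000 m; β in km⁻¹ = β in m⁻¹ × 1000):
⟨n⟩ = (1/(Z₂−Z₁)) ∫ n₀ e^(−βZ) dZ = n₀·(e^(−β·Z₁) − e^(−β·Z₂)) / (β·(Z₂−Z₁))
e^(−0.55×1.2) = 0.5169; e^(−0.55×3.6) = 0.1381
⟨n⟩ = 0.59 × (0.5169 − 0.1381) / (0.55 × 2.4) = 0.59 × 0.2870 = 0.1693

0.169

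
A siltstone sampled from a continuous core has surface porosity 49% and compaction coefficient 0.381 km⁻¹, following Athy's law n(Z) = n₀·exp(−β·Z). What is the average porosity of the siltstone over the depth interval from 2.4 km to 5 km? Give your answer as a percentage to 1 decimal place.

⟨n⟩ = (1/(Z₂−Z₁)) ∫ n₀ e^(−βZ) dZ = n₀·(e^(−β·Z₁) − e^(−β·Z₂)) / (β·(Z₂−Z₁))
e^(−0.381×2.4) = 0.4008; e^(−0.381×5) = 0.1488
⟨n⟩ = 0.49 × (0.4008 − 0.1488) / (0.381 × 2.6) = 0.49 × 0.2543 = 0.1246

12.5%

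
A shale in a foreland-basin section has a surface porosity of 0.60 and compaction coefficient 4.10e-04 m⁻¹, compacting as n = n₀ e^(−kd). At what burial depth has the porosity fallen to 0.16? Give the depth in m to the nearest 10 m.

Working in km (1 km = 1000 m; k in km⁻¹ = k in m⁻¹ × 1000):
Invert Athy's law: d = ln(n₀/n) / k
d = ln(0.6/0.16) / 0.41 = ln(3.75) / 0.41 = 1.3218 / 0.41 = 3.224 km

3220 m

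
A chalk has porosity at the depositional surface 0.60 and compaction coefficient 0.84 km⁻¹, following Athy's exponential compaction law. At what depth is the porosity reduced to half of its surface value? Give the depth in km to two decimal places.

φ/φ₀ = 1/2 ⇒ exp(−k·Z) = 1/2 ⇒ Z = ln(2) / k
Z = 0.6931 / 0.84 = 0.825 km

0.83 km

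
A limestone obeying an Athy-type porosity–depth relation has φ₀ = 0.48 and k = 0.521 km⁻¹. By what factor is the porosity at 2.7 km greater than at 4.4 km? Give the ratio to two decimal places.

2.42

φ(d₁)/φ(d₂) = e^(−k·d₁)/e^(−k·d₂) = e^{k(d₂−d₁)}
= exp(0.521 × 1.7) = exp(0.8857) = 2.4247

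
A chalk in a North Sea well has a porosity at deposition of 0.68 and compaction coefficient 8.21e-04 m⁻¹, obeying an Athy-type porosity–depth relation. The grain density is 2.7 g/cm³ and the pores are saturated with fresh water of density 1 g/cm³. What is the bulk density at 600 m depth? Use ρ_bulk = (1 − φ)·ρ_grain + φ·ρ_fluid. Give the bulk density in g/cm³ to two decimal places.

1.99 g/cm³

Working in km (1 km = 1000 m; c in km⁻¹ = c in m⁻¹ × 1000):
Porosity at depth: phi = 0.68·exp(−0.821×0.6) = 0.68×0.6110 = 0.4155
Bulk density: ρ_b = (1−phi)ρ_g + phi·ρ_f = 0.5845×2.7 + 0.4155×1
       = 1.578 + 0.416 = 1.994 g/cm³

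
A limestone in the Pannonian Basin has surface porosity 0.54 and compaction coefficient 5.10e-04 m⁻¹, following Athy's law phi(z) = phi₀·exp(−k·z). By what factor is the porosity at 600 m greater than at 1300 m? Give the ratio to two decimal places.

Working in km (1 km = 1000 m; k in km⁻¹ = k in m⁻¹ × 1000):
phi(z₁)/phi(z₂) = e^(−k·z₁)/e^(−k·z₂) = e^{k(z₂−z₁)}
= exp(0.51 × 0.7) = exp(0.357) = 1.4290

1.43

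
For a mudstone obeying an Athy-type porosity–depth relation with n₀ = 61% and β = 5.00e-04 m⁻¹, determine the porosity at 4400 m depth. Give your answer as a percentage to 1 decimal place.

6.8%

Working in km (1 km = 1000 m; β in km⁻¹ = β in m⁻¹ × 1000):
n = n₀·exp(−β·d) = 0.61 × exp(−0.5 × 4.4) = 0.61 × exp(−2.2)
  = 0.61 × 0.1108 = 0.0676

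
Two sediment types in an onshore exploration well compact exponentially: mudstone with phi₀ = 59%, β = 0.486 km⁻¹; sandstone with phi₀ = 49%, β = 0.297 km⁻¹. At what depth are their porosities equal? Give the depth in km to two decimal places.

Set phi₀ₐ e^(−βₐZ) = phi₀ᵦ e^(−βᵦZ) ⇒ ln(phi₀ₐ/phi₀ᵦ) = (βₐ − βᵦ)·Z
Z = ln(0.59/0.49) / (0.486 − 0.297) = 0.1857 / 0.189 = 0.983 km

0.98 km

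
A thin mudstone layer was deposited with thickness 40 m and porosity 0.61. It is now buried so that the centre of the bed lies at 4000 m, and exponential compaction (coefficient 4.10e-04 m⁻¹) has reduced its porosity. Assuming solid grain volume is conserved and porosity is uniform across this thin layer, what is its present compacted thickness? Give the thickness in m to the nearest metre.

Working in km (1 km = 1000 m; c in km⁻¹ = c in m⁻¹ × 1000):
Porosity at 4 km: n = 0.61·exp(−0.41×4) = 0.1183
Solid-volume conservation: h(1−n) = h₀(1−n₀) ⇒ h = h₀·(1−n₀)/(1−n)
h = 0.04 × (1 − 0.61)/(1 − 0.1183) = 0.04 × 0.4423 = 0.0177 km

18 m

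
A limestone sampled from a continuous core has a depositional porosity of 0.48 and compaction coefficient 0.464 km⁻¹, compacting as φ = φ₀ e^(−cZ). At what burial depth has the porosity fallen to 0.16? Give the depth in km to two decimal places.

2.37 km

Invert Athy's law: Z = ln(φ₀/φ) / c
Z = ln(0.48/0.16) / 0.464 = ln(3) / 0.464 = 1.0986 / 0.464 = 2.368 km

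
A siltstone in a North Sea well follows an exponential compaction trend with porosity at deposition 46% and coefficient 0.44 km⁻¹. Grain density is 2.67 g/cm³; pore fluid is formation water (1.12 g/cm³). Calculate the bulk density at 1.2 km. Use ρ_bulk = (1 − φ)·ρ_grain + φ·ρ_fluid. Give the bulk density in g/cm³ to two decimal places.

2.25 g/cm³

Porosity at depth: phi = 0.46·exp(−0.44×1.2) = 0.46×0.5898 = 0.2713
Bulk density: ρ_b = (1−phi)ρ_g + phi·ρ_f = 0.7287×2.67 + 0.2713×1.12
       = 1.946 + 0.304 = 2.249 g/cm³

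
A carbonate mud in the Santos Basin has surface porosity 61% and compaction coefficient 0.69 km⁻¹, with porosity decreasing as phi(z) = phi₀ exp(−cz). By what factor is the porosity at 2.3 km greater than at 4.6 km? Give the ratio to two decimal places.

4.89

phi(z₁)/phi(z₂) = e^(−c·z₁)/e^(−c·z₂) = e^{c(z₂−z₁)}
= exp(0.69 × 2.3) = exp(1.587) = 4.8891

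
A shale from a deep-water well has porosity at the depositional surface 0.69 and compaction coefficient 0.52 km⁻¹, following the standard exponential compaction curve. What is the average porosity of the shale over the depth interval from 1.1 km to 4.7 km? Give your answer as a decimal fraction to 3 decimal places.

0.176

⟨n⟩ = (1/(Z₂−Z₁)) ∫ n₀ e^(−βZ) dZ = n₀·(e^(−β·Z₁) − e^(−β·Z₂)) / (β·(Z₂−Z₁))
e^(−0.52×1.1) = 0.5644; e^(−0.52×4.7) = 0.0868
⟨n⟩ = 0.69 × (0.5644 − 0.0868) / (0.52 × 3.6) = 0.69 × 0.2551 = 0.1760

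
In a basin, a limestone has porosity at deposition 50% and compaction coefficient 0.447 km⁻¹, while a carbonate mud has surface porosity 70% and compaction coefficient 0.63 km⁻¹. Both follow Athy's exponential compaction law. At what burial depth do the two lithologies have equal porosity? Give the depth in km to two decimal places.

Set φ₀ₐ e^(−kₐz) = φ₀ᵦ e^(−kᵦz) ⇒ ln(φ₀ₐ/φ₀ᵦ) = (kₐ − kᵦ)·z
z = ln(0.5/0.7) / (0.447 − 0.63) = -0.3365 / -0.183 = 1.839 km

1.84 km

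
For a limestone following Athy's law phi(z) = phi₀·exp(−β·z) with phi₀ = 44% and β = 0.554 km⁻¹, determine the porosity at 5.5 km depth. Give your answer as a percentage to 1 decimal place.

phi = phi₀·exp(−β·z) = 0.44 × exp(−0.554 × 5.5) = 0.44 × exp(−3.047)
  = 0.44 × 0.0475 = 0.0209

2.1%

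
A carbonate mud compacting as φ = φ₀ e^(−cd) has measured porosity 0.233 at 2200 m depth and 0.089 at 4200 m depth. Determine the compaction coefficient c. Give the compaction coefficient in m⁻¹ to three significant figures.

0.000481 m⁻¹

Working in km (1 km = 1000 m; c in km⁻¹ = c in m⁻¹ × 1000):
Athy: φ(d) = φ₀ e^(−cd) ⇒ φ₁/φ₂ = e^{c(d₂−d₁)} ⇒ c = ln(φ₁/φ₂)/(d₂−d₁)
c = ln(0.233/0.089) / (4.2 − 2.2) = ln(2.618) / 2 = 0.9624 / 2 = 0.4812 km⁻¹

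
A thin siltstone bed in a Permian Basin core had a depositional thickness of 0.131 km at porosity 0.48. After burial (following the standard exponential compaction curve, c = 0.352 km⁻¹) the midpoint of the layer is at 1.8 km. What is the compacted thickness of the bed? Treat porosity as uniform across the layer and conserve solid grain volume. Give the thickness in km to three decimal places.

0.091 km

Porosity at 1.8 km: φ = 0.48·exp(−0.352×1.8) = 0.2547
Solid-volume conservation: h(1−φ) = h₀(1−φ₀) ⇒ h = h₀·(1−φ₀)/(1−φ)
h = 0.131 × (1 − 0.48)/(1 − 0.2547) = 0.131 × 0.6977 = 0.0914 km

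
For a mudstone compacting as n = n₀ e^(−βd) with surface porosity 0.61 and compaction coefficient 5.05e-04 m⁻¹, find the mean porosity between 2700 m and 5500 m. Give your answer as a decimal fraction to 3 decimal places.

Working in km (1 km = 1000 m; β in km⁻¹ = β in m⁻¹ × 1000):
⟨n⟩ = (1/(d₂−d₁)) ∫ n₀ e^(−βd) dd = n₀·(e^(−β·d₁) − e^(−β·d₂)) / (β·(d₂−d₁))
e^(−0.505×2.7) = 0.2558; e^(−0.505×5.5) = 0.0622
⟨n⟩ = 0.61 × (0.2558 − 0.0622) / (0.505 × 2.8) = 0.61 × 0.1369 = 0.0835

0.084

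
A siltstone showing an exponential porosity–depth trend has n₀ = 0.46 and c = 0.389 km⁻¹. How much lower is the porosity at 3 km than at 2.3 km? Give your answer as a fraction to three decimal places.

n(2.3) = 0.46·e^(−0.389×2.3) = 0.1880
n(3) = 0.46·e^(−0.389×3) = 0.1432
Δn = 0.1880 − 0.1432 = 0.0448

0.045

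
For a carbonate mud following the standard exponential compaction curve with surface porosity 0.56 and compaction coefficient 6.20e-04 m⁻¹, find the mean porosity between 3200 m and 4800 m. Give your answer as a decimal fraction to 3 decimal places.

Working in km (1 km = 1000 m; β in km⁻¹ = β in m⁻¹ × 1000):
⟨n⟩ = (1/(Z₂−Z₁)) ∫ n₀ e^(−βZ) dZ = n₀·(e^(−β·Z₁) − e^(−β·Z₂)) / (β·(Z₂−Z₁))
e^(−0.62×3.2) = 0.1375; e^(−0.62×4.8) = 0.0510
⟨n⟩ = 0.56 × (0.1375 − 0.0510) / (0.62 × 1.6) = 0.56 × 0.0872 = 0.0488

0.049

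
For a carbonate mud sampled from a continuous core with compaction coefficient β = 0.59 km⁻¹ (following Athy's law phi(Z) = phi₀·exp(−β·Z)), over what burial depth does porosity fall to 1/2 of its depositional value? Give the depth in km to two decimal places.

phi/phi₀ = 1/2 ⇒ exp(−β·Z) = 1/2 ⇒ Z = ln(2) / β
Z = 0.6931 / 0.59 = 1.175 km

1.17 km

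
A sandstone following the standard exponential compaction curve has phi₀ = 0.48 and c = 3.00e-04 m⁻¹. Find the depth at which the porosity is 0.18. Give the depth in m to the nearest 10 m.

3270 m

Working in km (1 km = 1000 m; c in km⁻¹ = c in m⁻¹ × 1000):
Invert Athy's law: d = ln(phi₀/phi) / c
d = ln(0.48/0.18) / 0.3 = ln(2.667) / 0.3 = 0.9808 / 0.3 = 3.269 km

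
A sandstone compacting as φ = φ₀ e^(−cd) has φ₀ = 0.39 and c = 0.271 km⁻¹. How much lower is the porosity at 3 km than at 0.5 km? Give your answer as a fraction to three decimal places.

φ(0.5) = 0.39·e^(−0.271×0.5) = 0.3406
φ(3) = 0.39·e^(−0.271×3) = 0.1730
Δφ = 0.3406 − 0.1730 = 0.1676

0.168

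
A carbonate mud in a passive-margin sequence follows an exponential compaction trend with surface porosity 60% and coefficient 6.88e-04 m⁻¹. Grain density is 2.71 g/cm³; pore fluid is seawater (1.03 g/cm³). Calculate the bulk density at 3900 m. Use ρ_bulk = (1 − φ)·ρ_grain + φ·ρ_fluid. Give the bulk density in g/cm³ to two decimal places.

Working in km (1 km = 1000 m; β in km⁻¹ = β in m⁻¹ × 1000):
Porosity at depth: n = 0.6·exp(−0.688×3.9) = 0.6×0.0683 = 0.0410
Bulk density: ρ_b = (1−n)ρ_g + n·ρ_f = 0.9590×2.71 + 0.0410×1.03
       = 2.599 + 0.042 = 2.641 g/cm³

2.64 g/cm³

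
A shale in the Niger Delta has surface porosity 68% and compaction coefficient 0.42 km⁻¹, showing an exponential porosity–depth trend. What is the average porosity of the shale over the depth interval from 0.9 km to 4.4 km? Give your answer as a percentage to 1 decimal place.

⟨n⟩ = (1/(Z₂−Z₁)) ∫ n₀ e^(−cZ) dZ = n₀·(e^(−c·Z₁) − e^(−c·Z₂)) / (c·(Z₂−Z₁))
e^(−0.42×0.9) = 0.6852; e^(−0.42×4.4) = 0.1576
⟨n⟩ = 0.68 × (0.6852 − 0.1576) / (0.42 × 3.5) = 0.68 × 0.3590 = 0.2441

24.4%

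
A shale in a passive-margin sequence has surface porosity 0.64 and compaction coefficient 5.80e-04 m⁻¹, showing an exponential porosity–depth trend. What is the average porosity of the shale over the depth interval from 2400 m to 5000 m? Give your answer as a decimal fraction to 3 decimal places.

Working in km (1 km = 1000 m; k in km⁻¹ = k in m⁻¹ × 1000):
⟨phi⟩ = (1/(Z₂−Z₁)) ∫ phi₀ e^(−kZ) dZ = phi₀·(e^(−k·Z₁) − e^(−k·Z₂)) / (k·(Z₂−Z₁))
e^(−0.58×2.4) = 0.2486; e^(−0.58×5) = 0.0550
⟨phi⟩ = 0.64 × (0.2486 − 0.0550) / (0.58 × 2.6) = 0.64 × 0.1284 = 0.0821

0.082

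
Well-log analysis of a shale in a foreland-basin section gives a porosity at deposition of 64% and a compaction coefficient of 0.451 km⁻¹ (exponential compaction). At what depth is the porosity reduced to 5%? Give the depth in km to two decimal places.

5.65 km

Invert Athy's law: z = ln(phi₀/phi) / k
z = ln(0.64/0.05) / 0.451 = ln(12.8) / 0.451 = 2.5494 / 0.451 = 5.653 km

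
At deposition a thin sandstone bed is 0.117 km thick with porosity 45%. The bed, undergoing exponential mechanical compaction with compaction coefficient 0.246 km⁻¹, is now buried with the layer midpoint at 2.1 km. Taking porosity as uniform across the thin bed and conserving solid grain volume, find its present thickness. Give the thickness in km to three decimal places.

0.088 km

Porosity at 2.1 km: n = 0.45·exp(−0.246×2.1) = 0.2684
Solid-volume conservation: h(1−n) = h₀(1−n₀) ⇒ h = h₀·(1−n₀)/(1−n)
h = 0.117 × (1 − 0.45)/(1 − 0.2684) = 0.117 × 0.7518 = 0.0880 km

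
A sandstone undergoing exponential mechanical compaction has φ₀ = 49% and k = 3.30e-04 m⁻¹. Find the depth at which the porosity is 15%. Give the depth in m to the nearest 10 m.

3590 m

Working in km (1 km = 1000 m; k in km⁻¹ = k in m⁻¹ × 1000):
Invert Athy's law: z = ln(φ₀/φ) / k
z = ln(0.49/0.15) / 0.33 = ln(3.267) / 0.33 = 1.1838 / 0.33 = 3.587 km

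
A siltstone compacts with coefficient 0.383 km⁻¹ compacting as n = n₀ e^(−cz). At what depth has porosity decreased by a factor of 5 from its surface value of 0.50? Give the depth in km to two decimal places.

n/n₀ = 1/5 ⇒ exp(−c·z) = 1/5 ⇒ z = ln(5) / c
z = 1.6094 / 0.383 = 4.202 km

4.20 km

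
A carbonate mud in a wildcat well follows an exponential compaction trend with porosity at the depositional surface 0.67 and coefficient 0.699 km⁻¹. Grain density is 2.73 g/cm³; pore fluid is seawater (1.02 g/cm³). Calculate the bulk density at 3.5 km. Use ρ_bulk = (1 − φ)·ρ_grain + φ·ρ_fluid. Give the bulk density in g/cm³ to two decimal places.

Porosity at depth: phi = 0.67·exp(−0.699×3.5) = 0.67×0.0866 = 0.0580
Bulk density: ρ_b = (1−phi)ρ_g + phi·ρ_f = 0.9420×2.73 + 0.0580×1.02
       = 2.572 + 0.059 = 2.631 g/cm³

2.63 g/cm³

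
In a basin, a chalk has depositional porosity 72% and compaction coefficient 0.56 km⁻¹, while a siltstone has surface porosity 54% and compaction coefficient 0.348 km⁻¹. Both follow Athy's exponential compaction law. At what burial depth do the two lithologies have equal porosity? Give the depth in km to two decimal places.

1.36 km

Set n₀ₐ e^(−cₐz) = n₀ᵦ e^(−cᵦz) ⇒ ln(n₀ₐ/n₀ᵦ) = (cₐ − cᵦ)·z
z = ln(0.72/0.54) / (0.56 − 0.348) = 0.2877 / 0.212 = 1.357 km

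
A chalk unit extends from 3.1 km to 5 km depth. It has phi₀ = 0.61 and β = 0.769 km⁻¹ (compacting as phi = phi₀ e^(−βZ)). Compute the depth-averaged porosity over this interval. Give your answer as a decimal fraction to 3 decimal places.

0.030

⟨phi⟩ = (1/(Z₂−Z₁)) ∫ phi₀ e^(−βZ) dZ = phi₀·(e^(−β·Z₁) − e^(−β·Z₂)) / (β·(Z₂−Z₁))
e^(−0.769×3.1) = 0.0922; e^(−0.769×5) = 0.0214
⟨phi⟩ = 0.61 × (0.0922 − 0.0214) / (0.769 × 1.9) = 0.61 × 0.0485 = 0.0296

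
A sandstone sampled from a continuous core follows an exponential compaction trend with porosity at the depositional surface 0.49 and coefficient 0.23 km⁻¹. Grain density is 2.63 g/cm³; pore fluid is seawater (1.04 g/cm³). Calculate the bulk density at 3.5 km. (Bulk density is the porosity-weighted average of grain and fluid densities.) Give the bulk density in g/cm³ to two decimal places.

2.28 g/cm³

Porosity at depth: phi = 0.49·exp(−0.23×3.5) = 0.49×0.4471 = 0.2191
Bulk density: ρ_b = (1−phi)ρ_g + phi·ρ_f = 0.7809×2.63 + 0.2191×1.04
       = 2.054 + 0.228 = 2.282 g/cm³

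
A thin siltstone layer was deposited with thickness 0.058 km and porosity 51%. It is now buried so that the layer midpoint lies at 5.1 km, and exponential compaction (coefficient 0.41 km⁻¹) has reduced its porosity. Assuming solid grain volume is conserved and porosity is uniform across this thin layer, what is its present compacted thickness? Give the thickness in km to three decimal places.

0.030 km

Porosity at 5.1 km: n = 0.51·exp(−0.41×5.1) = 0.0630
Solid-volume conservation: h(1−n) = h₀(1−n₀) ⇒ h = h₀·(1−n₀)/(1−n)
h = 0.058 × (1 − 0.51)/(1 − 0.0630) = 0.058 × 0.5230 = 0.0303 km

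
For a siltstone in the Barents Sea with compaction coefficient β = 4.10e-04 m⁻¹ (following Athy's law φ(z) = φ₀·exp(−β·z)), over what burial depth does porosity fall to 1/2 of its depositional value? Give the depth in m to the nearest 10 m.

1690 m

Working in km (1 km = 1000 m; β in km⁻¹ = β in m⁻¹ × 1000):
φ/φ₀ = 1/2 ⇒ exp(−β·z) = 1/2 ⇒ z = ln(2) / β
z = 0.6931 / 0.41 = 1.691 km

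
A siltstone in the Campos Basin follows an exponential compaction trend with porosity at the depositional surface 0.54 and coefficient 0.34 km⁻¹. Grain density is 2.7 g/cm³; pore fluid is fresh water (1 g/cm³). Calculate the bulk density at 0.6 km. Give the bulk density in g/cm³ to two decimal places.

1.95 g/cm³

Porosity at depth: phi = 0.54·exp(−0.34×0.6) = 0.54×0.8155 = 0.4403
Bulk density: ρ_b = (1−phi)ρ_g + phi·ρ_f = 0.5597×2.7 + 0.4403×1
       = 1.511 + 0.440 = 1.951 g/cm³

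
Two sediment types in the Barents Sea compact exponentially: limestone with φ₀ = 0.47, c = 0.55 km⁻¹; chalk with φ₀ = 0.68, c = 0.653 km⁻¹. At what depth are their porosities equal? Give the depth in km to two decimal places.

3.59 km

Set φ₀ₐ e^(−cₐz) = φ₀ᵦ e^(−cᵦz) ⇒ ln(φ₀ₐ/φ₀ᵦ) = (cₐ − cᵦ)·z
z = ln(0.47/0.68) / (0.55 − 0.653) = -0.3694 / -0.103 = 3.586 km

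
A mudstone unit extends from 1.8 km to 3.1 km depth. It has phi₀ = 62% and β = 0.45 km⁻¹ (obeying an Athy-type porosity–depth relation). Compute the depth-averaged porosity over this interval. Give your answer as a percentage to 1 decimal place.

⟨phi⟩ = (1/(z₂−z₁)) ∫ phi₀ e^(−βz) dz = phi₀·(e^(−β·z₁) − e^(−β·z₂)) / (β·(z₂−z₁))
e^(−0.45×1.8) = 0.4449; e^(−0.45×3.1) = 0.2478
⟨phi⟩ = 0.62 × (0.4449 − 0.2478) / (0.45 × 1.3) = 0.62 × 0.3368 = 0.2088

20.9%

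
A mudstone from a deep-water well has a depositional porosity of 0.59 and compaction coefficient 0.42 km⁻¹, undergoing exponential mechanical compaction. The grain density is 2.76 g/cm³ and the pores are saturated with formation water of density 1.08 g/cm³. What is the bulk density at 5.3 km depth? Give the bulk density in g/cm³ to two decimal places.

Porosity at depth: φ = 0.59·exp(−0.42×5.3) = 0.59×0.1080 = 0.0637
Bulk density: ρ_b = (1−φ)ρ_g + φ·ρ_f = 0.9363×2.76 + 0.0637×1.08
       = 2.584 + 0.069 = 2.653 g/cm³

2.65 g/cm³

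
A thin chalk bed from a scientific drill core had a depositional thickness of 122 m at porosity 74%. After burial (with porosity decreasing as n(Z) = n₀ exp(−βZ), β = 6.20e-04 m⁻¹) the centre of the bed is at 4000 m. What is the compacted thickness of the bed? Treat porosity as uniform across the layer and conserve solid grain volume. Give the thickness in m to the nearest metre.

Working in km (1 km = 1000 m; β in km⁻¹ = β in m⁻¹ × 1000):
Porosity at 4 km: n = 0.74·exp(−0.62×4) = 0.0620
Solid-volume conservation: h(1−n) = h₀(1−n₀) ⇒ h = h₀·(1−n₀)/(1−n)
h = 0.122 × (1 − 0.74)/(1 − 0.0620) = 0.122 × 0.2772 = 0.0338 km

34 m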